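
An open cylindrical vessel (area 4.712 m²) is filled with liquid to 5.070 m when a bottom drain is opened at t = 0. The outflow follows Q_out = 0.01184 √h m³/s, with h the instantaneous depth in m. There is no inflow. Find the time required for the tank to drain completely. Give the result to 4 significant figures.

A dh/dt = −Q_out = −0.01184 √h.
Separate and integrate: 2(√h − √h₀) = −(0.01184/A) t.
Set h = 0: 2√h₀ = (0.01184/A) t_empty ⇒ t_empty = 2A√h₀/0.01184.
t_empty = 2·4.712·√5.070/0.01184 = 9.42400·2.25167/0.01184 = 1792.20 s.

1792 s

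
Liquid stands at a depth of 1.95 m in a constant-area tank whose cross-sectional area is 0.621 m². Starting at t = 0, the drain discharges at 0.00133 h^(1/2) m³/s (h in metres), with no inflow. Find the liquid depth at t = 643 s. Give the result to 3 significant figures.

0.501 m

A dh/dt = −Q_out = −0.00133 √h.
Separate and integrate: 2(√h − √h₀) = −(0.00133/A) t.
√h = √1.95 − 0.00133·643/(2·0.621) = 1.3964 − 0.68856 = 0.70787.
h = 0.70787² = 0.50107 m.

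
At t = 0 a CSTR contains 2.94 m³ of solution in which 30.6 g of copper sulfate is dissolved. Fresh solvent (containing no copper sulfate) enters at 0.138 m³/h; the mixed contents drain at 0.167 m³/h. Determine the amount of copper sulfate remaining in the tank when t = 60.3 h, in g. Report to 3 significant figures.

0.168 g

Total volume: dV/dt = Q_in − Q_out = -0.029000 m³/h, so V(t) = 2.94 − 0.029000 t and V(60.3) = 1.1913 m³.
Species balance (pure solvent in): dm/dt = −Q_out · m/V(t).
Separate: dm/m = −Q_out dt/V(t) ⇒ ln(m/m₀) = −(Q_out/(Q_in−Q_out)) ln(V/V₀).
m = m₀ (V₀/V)^(Q_out/(Q_in−Q_out)) = 30.6 × (2.94/1.1913)^(-5.7586) = 0.16845 g.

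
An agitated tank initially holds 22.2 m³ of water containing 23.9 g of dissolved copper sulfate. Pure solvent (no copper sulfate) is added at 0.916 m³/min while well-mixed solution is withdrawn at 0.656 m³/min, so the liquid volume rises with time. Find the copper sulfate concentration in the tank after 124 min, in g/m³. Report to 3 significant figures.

0.0457 g/m³

Let m(t) be the amount of copper sulfate. Volume: V(t) = V₀ + (Q_in − Q_out) t = 22.2 + 0.26000 t; V(124) = 54.440 m³.
Species balance (pure solvent in): dm/dt = −Q_out · m/V(t).
dm/m = −Q_out dt/(V₀ + 0.26000 t); integrating gives ln(m/m₀) = −(Q_out/(Q_in−Q_out)) ln(V/V₀).
m = m₀ (V₀/V)^(Q_out/(Q_in−Q_out)) = 23.9 × (22.2/54.440)^(2.5231) = 2.4860 g.
C = m/V = 2.4860/54.440 = 0.045664 g/m³.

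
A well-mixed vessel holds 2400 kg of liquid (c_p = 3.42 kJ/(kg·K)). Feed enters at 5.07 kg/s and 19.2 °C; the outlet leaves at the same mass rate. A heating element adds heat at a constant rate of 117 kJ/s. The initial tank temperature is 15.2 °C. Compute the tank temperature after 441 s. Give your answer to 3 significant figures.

M c_p dT/dt = ṁ c_p (T_in − T) + Q̇.
τ = M/ṁ = 473.37 s; T_ss = T_in + Q̇/(ṁ c_p) = 19.2 + 117/(5.07·3.42) = 25.948 °C.
Integrating: T(t) = T_ss + (T₀ − T_ss) e^(−t/τ).
T(441) = 25.948 + (-10.748)·e^(−441/473.37) = 25.948 + (-10.748)·0.39392 = 21.714 °C.

21.7 °C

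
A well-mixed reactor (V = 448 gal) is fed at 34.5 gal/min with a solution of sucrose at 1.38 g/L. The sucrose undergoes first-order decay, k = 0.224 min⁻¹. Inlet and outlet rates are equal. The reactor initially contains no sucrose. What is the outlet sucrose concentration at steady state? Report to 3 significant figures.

V dC/dt = Q(C_in − C) − k V C.
Steady state (dC/dt = 0): C_ss = Q C_in/(Q + kV) = C_in/(1 + kV/Q).
C_ss = 34.5·1.38/(34.5 + 0.224·448) = 47.610/134.85 = 0.35305 g/L.

0.353 g/L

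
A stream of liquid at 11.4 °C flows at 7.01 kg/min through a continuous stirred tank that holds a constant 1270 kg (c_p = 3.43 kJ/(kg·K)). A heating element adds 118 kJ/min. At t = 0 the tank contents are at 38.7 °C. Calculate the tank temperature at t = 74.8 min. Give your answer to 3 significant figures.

31.1 °C

Unsteady energy balance on the tank contents: M c_p dT/dt = ṁ c_p (T_in − T) + 118.
τ = M/ṁ = 181.17 min; T_ss = T_in + Q̇/(ṁ c_p) = 11.4 + 118/(7.01·3.43) = 16.308 °C.
Solution: T(t) = T_ss + (T₀ − T_ss) e^(−t/τ).
T(74.8) = 16.308 + (22.392)·e^(−74.8/181.17) = 16.308 + (22.392)·0.66175 = 31.126 °C.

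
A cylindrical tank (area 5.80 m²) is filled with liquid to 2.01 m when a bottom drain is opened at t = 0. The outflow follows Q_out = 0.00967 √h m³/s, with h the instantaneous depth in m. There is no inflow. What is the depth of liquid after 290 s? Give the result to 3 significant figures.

1.38 m

With no inflow, A dh/dt = −0.00967 √h.
This is separable: 2 d(√h)/dt = −0.00967/A, so √h = √h₀ − (0.00967/(2A)) t.
√h = √2.01 − 0.00967·290/(2·5.80) = 1.4177 − 0.24175 = 1.1760.
h = 1.1760² = 1.3830 m.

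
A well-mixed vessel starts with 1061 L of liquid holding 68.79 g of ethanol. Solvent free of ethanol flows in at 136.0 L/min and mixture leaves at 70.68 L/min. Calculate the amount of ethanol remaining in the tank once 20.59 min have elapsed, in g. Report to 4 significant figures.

28.36 g

Total volume: dV/dt = Q_in − Q_out = 65.3200 L/min, so V(t) = 1061 + 65.3200 t and V(20.59) = 2405.94 L.
No ethanol enters, so dm/dt = −Q_out · (m/V).
Separate: dm/m = −Q_out dt/V(t) ⇒ ln(m/m₀) = −(Q_out/(Q_in−Q_out)) ln(V/V₀).
m = m₀ (V₀/V)^(Q_out/(Q_in−Q_out)) = 68.79 × (1061/2405.94)^(1.08206) = 28.3648 g.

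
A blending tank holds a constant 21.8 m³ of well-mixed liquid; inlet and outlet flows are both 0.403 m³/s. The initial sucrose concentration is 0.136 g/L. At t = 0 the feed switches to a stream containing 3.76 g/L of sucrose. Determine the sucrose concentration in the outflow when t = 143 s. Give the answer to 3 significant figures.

3.50 g/L

Species balance on the tank: V dC/dt = Q(C_in − C).
So dC/dt = (C_in − C)/τ with τ = V/Q = 21.8/0.403 = 54.094 s.
This is linear first-order; C(t) = C_in + (C₀ − C_in) e^(−t/τ).
C(143) = 3.76 + (0.136 − 3.76)·e^(−143/54.094) = 3.76 + (-3.6240)·0.071110 = 3.5023 g/L.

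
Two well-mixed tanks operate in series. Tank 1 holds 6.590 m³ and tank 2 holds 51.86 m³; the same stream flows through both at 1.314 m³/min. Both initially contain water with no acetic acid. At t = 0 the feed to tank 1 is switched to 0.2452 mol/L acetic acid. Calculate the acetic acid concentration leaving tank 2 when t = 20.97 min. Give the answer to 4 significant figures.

Species balance on tank i: dCᵢ/dt = (Cᵢ₋₁ − Cᵢ)/τᵢ with τᵢ = Vᵢ/Q.
τ₁ = 6.590/1.314 = 5.01522 min; τ₂ = 51.86/1.314 = 39.4673 min.
Tank 1: C₁ = C_in(1 − e^(−t/τ₁)). Tank 2 (τ₁ ≠ τ₂): C₂ = C_in[1 − (τ₁ e^(−t/τ₁) − τ₂ e^(−t/τ₂))/(τ₁ − τ₂)].
At t = 20.97: e^(−t/τ₁) = 0.0152791, e^(−t/τ₂) = 0.587825.
C₂ = 0.2452·[1 − (5.01522·0.0152791 − 39.4673·0.587825)/(-34.4521)] = 0.2452·0.328829 = 0.0806289 mol/L.

0.08063 mol/L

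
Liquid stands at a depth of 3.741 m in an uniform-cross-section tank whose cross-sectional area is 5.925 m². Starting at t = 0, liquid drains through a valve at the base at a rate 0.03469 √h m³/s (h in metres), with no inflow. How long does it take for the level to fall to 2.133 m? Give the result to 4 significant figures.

161.8 s

Accumulation of liquid (constant cross-section A): A dh/dt = −0.03469 √h.
This is separable: 2 d(√h)/dt = −0.03469/A, so √h = √h₀ − (0.03469/(2A)) t.
t = 2A(√h₀ − √h)/0.03469 = 2·5.925·(√3.741 − √2.133)/0.03469
  = 11.8500 × (1.93417 − 1.46048) / 0.03469 = 161.810 s.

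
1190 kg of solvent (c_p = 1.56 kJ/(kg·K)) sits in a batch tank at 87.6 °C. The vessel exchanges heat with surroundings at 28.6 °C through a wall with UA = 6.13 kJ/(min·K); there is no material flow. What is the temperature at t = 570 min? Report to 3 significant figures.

37.6 °C

M c_p dT/dt = −UA(T − T_amb).
dT/dt = (T_ss − T)/τ with T_ss = T_amb = 28.600 °C, τ = M c_p/UA = 1190·1.56/6.13 = 302.84 min.
This is linear first-order; T(t) = T_ss + (T₀ − T_ss) e^(−t/τ).
T(570) = 28.600 + (59.000)·0.15226 = 37.583 °C.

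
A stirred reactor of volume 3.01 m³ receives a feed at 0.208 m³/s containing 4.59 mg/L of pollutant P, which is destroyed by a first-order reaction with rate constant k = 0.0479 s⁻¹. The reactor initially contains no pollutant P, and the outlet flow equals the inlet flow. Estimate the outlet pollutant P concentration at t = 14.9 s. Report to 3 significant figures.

2.24 mg/L

Accumulation = in − out − consumed: V dC/dt = Q C_in − Q C − k V C.
This is linear with rate a = Q/V + k = 0.11700 s⁻¹.
C_ss = Q C_in/(Q + kV) = 2.7109 mg/L; C(t) = C_ss + (C₀ − C_ss) e^(−a t).
C(14.9) = 2.7109 + (-2.7109)·e^(−0.11700·14.9) = 2.7109 + (-2.7109)·0.17493 = 2.2367 mg/L.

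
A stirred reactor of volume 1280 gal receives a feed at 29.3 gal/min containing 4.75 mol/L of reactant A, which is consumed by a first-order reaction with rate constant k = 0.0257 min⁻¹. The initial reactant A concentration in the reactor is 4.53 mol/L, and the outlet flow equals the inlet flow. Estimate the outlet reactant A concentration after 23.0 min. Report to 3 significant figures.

Species balance: V dC/dt = Q C_in − Q C − k V C.
This is linear with rate a = Q/V + k = 0.048591 min⁻¹.
C_ss = Q C_in/(Q + kV) = 2.2377 mol/L; C(t) = C_ss + (C₀ − C_ss) e^(−a t).
C(23.0) = 2.2377 + (2.2923)·e^(−0.048591·23.0) = 2.2377 + (2.2923)·0.32707 = 2.9874 mol/L.

2.99 mol/L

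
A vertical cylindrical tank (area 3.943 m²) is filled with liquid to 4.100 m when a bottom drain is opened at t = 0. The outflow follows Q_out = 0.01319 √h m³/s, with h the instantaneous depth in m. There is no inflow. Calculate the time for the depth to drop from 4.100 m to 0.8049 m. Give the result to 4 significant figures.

674.2 s

A dh/dt = −Q_out = −0.01319 √h.
∫ h^(−1/2) dh = −(0.01319/A) ∫ dt, giving 2√h = 2√h₀ − (0.01319/A) t.
t = 2A(√h₀ − √h)/0.01319 = 2·3.943·(√4.100 − √0.8049)/0.01319
  = 7.88600 × (2.02485 − 0.897162) / 0.01319 = 674.216 s.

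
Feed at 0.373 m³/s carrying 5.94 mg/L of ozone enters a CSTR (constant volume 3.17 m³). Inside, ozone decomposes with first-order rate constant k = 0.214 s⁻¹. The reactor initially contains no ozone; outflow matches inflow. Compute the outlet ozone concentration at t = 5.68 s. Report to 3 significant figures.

1.79 mg/L

V dC/dt = Q(C_in − C) − k V C.
dC/dt = (Q/V) C_in − (Q/V + k) C; effective rate a = Q/V + k = 0.11767 + 0.214 = 0.33167 s⁻¹.
C_ss = Q C_in/(Q + kV) = 2.1073 mg/L; C(t) = C_ss + (C₀ − C_ss) e^(−a t).
C(5.68) = 2.1073 + (-2.1073)·e^(−0.33167·5.68) = 2.1073 + (-2.1073)·0.15200 = 1.7870 mg/L.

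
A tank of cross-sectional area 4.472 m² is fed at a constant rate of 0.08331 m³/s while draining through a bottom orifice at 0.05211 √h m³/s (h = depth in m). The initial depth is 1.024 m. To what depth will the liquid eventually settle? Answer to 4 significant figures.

Level balance: A dh/dt = 0.08331 − 0.05211 √h. Setting dh/dt = 0:
Q_in = 0.05211 √h_ss ⇒ √h_ss = 0.08331/0.05211 = 1.59873.
h_ss = 1.59873² = 2.55595 m. (Since h₀ = 1.024 m < h_ss, the level will rise toward this value.)

2.556 m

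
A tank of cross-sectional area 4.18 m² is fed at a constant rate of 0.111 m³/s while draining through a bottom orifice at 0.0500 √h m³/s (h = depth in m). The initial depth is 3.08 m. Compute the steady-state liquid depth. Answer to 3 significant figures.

4.93 m

Volume balance on the tank: A dh/dt = Q_in − 0.0500 √h. At steady state dh/dt = 0:
Q_in = 0.0500 √h_ss ⇒ √h_ss = 0.111/0.0500 = 2.2200.
h_ss = 2.2200² = 4.9284 m. (Since h₀ = 3.08 m < h_ss, the level will rise toward this value.)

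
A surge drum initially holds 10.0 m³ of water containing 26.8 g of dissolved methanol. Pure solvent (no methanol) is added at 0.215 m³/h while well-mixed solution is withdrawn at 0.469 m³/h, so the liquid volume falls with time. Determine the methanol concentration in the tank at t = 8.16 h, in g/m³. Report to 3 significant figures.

Let m(t) be the amount of methanol. Volume: V(t) = V₀ + (Q_in − Q_out) t = 10.0 − 0.25400 t; V(8.16) = 7.9274 m³.
Species balance (pure solvent in): dm/dt = −Q_out · m/V(t).
Separate: dm/m = −Q_out dt/V(t) ⇒ ln(m/m₀) = −(Q_out/(Q_in−Q_out)) ln(V/V₀).
m = m₀ (V₀/V)^(Q_out/(Q_in−Q_out)) = 26.8 × (10.0/7.9274)^(-1.8465) = 17.453 g.
C = m/V = 17.453/7.9274 = 2.2017 g/m³.

2.20 g/m³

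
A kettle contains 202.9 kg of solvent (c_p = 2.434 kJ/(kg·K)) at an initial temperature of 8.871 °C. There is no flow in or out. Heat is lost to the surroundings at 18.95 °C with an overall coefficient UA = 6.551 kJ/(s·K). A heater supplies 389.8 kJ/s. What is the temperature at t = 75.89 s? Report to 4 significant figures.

Lumped-capacitance energy balance: M c_p dT/dt = UA(T_amb − T) + Q̇.
dT/dt = (T_ss − T)/τ with T_ss = T_amb + Q̇/UA = 18.95 + 389.8/6.551 = 78.4524 °C, τ = M c_p/UA = 202.9·2.434/6.551 = 75.3868 s.
Solution: T(t) = T_ss + (T₀ − T_ss) e^(−t/τ).
T(75.89) = 78.4524 + (-69.5814)·0.365432 = 53.0251 °C.

53.03 °C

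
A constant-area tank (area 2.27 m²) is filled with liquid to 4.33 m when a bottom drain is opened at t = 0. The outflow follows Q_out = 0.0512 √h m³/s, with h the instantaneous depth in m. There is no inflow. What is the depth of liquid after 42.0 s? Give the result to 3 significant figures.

A dh/dt = −Q_out = −0.0512 √h.
∫ h^(−1/2) dh = −(0.0512/A) ∫ dt, giving 2√h = 2√h₀ − (0.0512/A) t.
√h = √4.33 − 0.0512·42.0/(2·2.27) = 2.0809 − 0.47366 = 1.6072.
h = 1.6072² = 2.5831 m.

2.58 m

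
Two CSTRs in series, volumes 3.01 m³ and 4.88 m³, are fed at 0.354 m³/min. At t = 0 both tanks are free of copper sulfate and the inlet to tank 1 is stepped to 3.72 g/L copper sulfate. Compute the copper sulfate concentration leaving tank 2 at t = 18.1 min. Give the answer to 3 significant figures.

Species balance on tank i: dCᵢ/dt = (Cᵢ₋₁ − Cᵢ)/τᵢ with τᵢ = Vᵢ/Q.
τ₁ = 3.01/0.354 = 8.5028 min; τ₂ = 4.88/0.354 = 13.785 min.
Solving the cascade with C₁(0)=C₂(0)=0 gives C₂(t) = C_in[1 − (τ₁ e^(−t/τ₁) − τ₂ e^(−t/τ₂))/(τ₁ − τ₂)].
At t = 18.1: e^(−t/τ₁) = 0.11899, e^(−t/τ₂) = 0.26901.
C₂ = 3.72·[1 − (8.5028·0.11899 − 13.785·0.26901)/(-5.2825)] = 3.72·0.48951 = 1.8210 g/L.

1.82 g/L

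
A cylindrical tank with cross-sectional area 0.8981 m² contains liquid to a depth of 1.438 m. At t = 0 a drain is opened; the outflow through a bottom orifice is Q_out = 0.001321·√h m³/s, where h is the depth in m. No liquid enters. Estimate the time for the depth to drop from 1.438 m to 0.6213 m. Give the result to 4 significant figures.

Mass balance (ρ constant): A dh/dt = −0.001321 √h.
Separate and integrate: 2(√h − √h₀) = −(0.001321/A) t.
t = 2A(√h₀ − √h)/0.001321 = 2·0.8981·(√1.438 − √0.6213)/0.001321
  = 1.79620 × (1.19917 − 0.788226) / 0.001321 = 558.767 s.

558.8 s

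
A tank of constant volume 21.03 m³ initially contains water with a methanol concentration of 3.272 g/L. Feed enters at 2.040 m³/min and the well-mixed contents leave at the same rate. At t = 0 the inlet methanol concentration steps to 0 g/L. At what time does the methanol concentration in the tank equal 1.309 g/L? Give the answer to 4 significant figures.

9.444 min

Species balance: V dC/dt = Q(C_in − C) ⇒ τ = V/Q = 10.3088 min.
C(t) = C_in + (C₀ − C_in) e^(−t/τ). Set C = 1.309 and solve for t:
e^(−t/τ) = (C − C_in)/(C₀ − C_in) = (1.309 − 0)/(3.272 − 0) = 0.400061
t = −τ ln(…) = 10.3088 × 0.916138 = 9.44430 min.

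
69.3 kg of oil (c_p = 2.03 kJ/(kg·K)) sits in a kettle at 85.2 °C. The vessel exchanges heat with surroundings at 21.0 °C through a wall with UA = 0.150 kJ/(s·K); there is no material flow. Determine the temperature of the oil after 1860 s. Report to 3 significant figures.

29.8 °C

Lumped-capacitance energy balance: M c_p dT/dt = UA(T_amb − T).
dT/dt = (T_ss − T)/τ with T_ss = T_amb = 21.000 °C, τ = M c_p/UA = 69.3·2.03/0.150 = 937.86 s.
Integrating: T(t) = T_ss + (T₀ − T_ss) e^(−t/τ).
T(1860) = 21.000 + (64.200)·0.13762 = 29.835 °C.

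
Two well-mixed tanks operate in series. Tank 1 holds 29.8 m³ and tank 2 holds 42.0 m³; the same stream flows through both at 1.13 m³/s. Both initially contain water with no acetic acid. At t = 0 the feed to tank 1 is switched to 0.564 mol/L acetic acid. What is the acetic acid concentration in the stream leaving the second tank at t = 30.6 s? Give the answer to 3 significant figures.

Each tank obeys Vᵢ dCᵢ/dt = Q(Cᵢ₋₁ − Cᵢ), so τᵢ = Vᵢ/Q.
τ₁ = 29.8/1.13 = 26.372 s; τ₂ = 42.0/1.13 = 37.168 s.
Tank 1: C₁ = C_in(1 − e^(−t/τ₁)). Tank 2 (τ₁ ≠ τ₂): C₂ = C_in[1 − (τ₁ e^(−t/τ₁) − τ₂ e^(−t/τ₂))/(τ₁ − τ₂)].
At t = 30.6: e^(−t/τ₁) = 0.31338, e^(−t/τ₂) = 0.43899.
C₂ = 0.564·[1 − (26.372·0.31338 − 37.168·0.43899)/(-10.796)] = 0.564·0.25421 = 0.14337 mol/L.

0.143 mol/L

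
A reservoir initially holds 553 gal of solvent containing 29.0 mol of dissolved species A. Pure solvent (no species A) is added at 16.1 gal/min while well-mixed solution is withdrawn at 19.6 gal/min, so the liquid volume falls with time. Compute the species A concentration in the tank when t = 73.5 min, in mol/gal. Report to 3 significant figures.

Let m(t) be the amount of species A. Volume: V(t) = V₀ + (Q_in − Q_out) t = 553 − 3.5000 t; V(73.5) = 295.75 gal.
No species A enters, so dm/dt = −Q_out · (m/V).
Separate: dm/m = −Q_out dt/V(t) ⇒ ln(m/m₀) = −(Q_out/(Q_in−Q_out)) ln(V/V₀).
m = m₀ (V₀/V)^(Q_out/(Q_in−Q_out)) = 29.0 × (553/295.75)^(-5.6000) = 0.87160 mol.
C = m/V = 0.87160/295.75 = 0.0029471 mol/gal.

0.00295 mol/gal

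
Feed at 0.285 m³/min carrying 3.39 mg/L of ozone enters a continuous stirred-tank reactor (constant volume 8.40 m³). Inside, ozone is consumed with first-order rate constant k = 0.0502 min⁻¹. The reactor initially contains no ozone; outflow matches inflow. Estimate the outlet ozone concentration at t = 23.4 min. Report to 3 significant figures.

1.18 mg/L

Species balance: V dC/dt = Q C_in − Q C − k V C.
This is linear with rate a = Q/V + k = 0.084129 min⁻¹.
C_ss = Q C_in/(Q + kV) = 1.3672 mg/L; C(t) = C_ss + (C₀ − C_ss) e^(−a t).
C(23.4) = 1.3672 + (-1.3672)·e^(−0.084129·23.4) = 1.3672 + (-1.3672)·0.13965 = 1.1762 mg/L.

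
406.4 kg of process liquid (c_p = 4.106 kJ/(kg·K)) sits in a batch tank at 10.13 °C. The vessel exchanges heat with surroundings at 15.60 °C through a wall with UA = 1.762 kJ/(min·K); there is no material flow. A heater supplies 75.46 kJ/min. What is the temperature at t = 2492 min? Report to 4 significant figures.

Unsteady energy balance on the tank contents: M c_p dT/dt = −UA(T − T_amb) + Q̇.
dT/dt = (T_ss − T)/τ with T_ss = T_amb + Q̇/UA = 15.60 + 75.46/1.762 = 58.4263 °C, τ = M c_p/UA = 406.4·4.106/1.762 = 947.037 min.
Integrating: T(t) = T_ss + (T₀ − T_ss) e^(−t/τ).
T(2492) = 58.4263 + (-48.2963)·0.0719801 = 54.9500 °C.

54.95 °C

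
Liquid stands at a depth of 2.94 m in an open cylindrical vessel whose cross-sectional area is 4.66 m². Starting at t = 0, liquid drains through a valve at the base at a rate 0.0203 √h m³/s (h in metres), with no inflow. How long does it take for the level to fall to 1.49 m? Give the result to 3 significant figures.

With no inflow, A dh/dt = −0.0203 √h.
Separate and integrate: 2(√h − √h₀) = −(0.0203/A) t.
t = 2A(√h₀ − √h)/0.0203 = 2·4.66·(√2.94 − √1.49)/0.0203
  = 9.3200 × (1.7146 − 1.2207) / 0.0203 = 226.80 s.

227 s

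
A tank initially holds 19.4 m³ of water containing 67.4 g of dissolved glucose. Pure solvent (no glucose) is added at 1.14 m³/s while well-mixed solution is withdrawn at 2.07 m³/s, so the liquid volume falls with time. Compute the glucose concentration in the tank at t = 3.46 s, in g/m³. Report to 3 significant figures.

2.78 g/m³

Total volume: dV/dt = Q_in − Q_out = -0.93000 m³/s, so V(t) = 19.4 − 0.93000 t and V(3.46) = 16.182 m³.
Species balance (pure solvent in): dm/dt = −Q_out · m/V(t).
Separate: dm/m = −Q_out dt/V(t) ⇒ ln(m/m₀) = −(Q_out/(Q_in−Q_out)) ln(V/V₀).
m = m₀ (V₀/V)^(Q_out/(Q_in−Q_out)) = 67.4 × (19.4/16.182)^(-2.2258) = 45.014 g.
C = m/V = 45.014/16.182 = 2.7817 g/m³.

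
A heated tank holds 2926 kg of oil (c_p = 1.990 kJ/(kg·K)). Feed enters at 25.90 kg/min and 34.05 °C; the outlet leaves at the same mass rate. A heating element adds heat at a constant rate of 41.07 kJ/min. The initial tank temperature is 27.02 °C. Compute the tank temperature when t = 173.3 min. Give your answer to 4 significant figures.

Energy balance: M c_p dT/dt = ṁ c_p (T_in − T) + 41.07.
τ = M/ṁ = 112.973 min; T_ss = T_in + Q̇/(ṁ c_p) = 34.05 + 41.07/(25.90·1.990) = 34.8468 °C.
This is linear first-order; T(t) = T_ss + (T₀ − T_ss) e^(−t/τ).
T(173.3) = 34.8468 + (-7.82684)·e^(−173.3/112.973) = 34.8468 + (-7.82684)·0.215672 = 33.1588 °C.

33.16 °C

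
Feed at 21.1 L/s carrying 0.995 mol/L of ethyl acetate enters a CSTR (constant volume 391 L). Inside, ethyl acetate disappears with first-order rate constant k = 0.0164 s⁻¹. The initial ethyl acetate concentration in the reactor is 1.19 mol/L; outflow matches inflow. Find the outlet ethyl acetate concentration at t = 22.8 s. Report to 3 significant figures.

0.849 mol/L

V dC/dt = Q(C_in − C) − k V C.
This is linear with rate a = Q/V + k = 0.070364 s⁻¹.
C_ss = Q C_in/(Q + kV) = 0.76309 mol/L; C(t) = C_ss + (C₀ − C_ss) e^(−a t).
C(22.8) = 0.76309 + (0.42691)·e^(−0.070364·22.8) = 0.76309 + (0.42691)·0.20103 = 0.84891 mol/L.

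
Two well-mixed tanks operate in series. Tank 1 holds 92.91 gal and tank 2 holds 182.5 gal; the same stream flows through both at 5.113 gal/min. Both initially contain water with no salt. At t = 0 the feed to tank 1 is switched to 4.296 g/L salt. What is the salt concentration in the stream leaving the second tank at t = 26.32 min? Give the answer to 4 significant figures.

1.156 g/L

Time constants: τᵢ = Vᵢ/Q for each well-mixed tank.
τ₁ = 92.91/5.113 = 18.1713 min; τ₂ = 182.5/5.113 = 35.6933 min.
Tank 1: C₁ = C_in(1 − e^(−t/τ₁)). Tank 2 (τ₁ ≠ τ₂): C₂ = C_in[1 − (τ₁ e^(−t/τ₁) − τ₂ e^(−t/τ₂))/(τ₁ − τ₂)].
At t = 26.32: e^(−t/τ₁) = 0.234938, e^(−t/τ₂) = 0.478360.
C₂ = 4.296·[1 − (18.1713·0.234938 − 35.6933·0.478360)/(-17.5220)] = 4.296·0.269198 = 1.15647 g/L.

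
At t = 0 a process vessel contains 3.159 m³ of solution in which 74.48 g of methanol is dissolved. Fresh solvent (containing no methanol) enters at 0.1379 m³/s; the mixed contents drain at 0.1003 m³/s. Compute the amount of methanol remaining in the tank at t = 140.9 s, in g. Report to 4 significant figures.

5.386 g

Let m(t) be the amount of methanol. Volume: V(t) = V₀ + (Q_in − Q_out) t = 3.159 + 0.0376000 t; V(140.9) = 8.45684 m³.
Solute balance: dm/dt = 0 − Q_out C = −Q_out m/V(t).
Separate: dm/m = −Q_out dt/V(t) ⇒ ln(m/m₀) = −(Q_out/(Q_in−Q_out)) ln(V/V₀).
m = m₀ (V₀/V)^(Q_out/(Q_in−Q_out)) = 74.48 × (3.159/8.45684)^(2.66755) = 5.38565 g.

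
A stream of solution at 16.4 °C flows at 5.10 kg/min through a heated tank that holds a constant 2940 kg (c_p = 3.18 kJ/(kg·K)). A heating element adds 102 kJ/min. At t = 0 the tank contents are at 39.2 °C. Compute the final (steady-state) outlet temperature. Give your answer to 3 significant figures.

Unsteady energy balance on the tank contents: M c_p dT/dt = ṁ c_p (T_in − T) + 102.
At steady state dT/dt = 0 ⇒ T_ss = T_in + Q̇/(ṁ c_p) = 16.4 + 102/(5.10·3.18) = 22.689 °C.

22.7 °C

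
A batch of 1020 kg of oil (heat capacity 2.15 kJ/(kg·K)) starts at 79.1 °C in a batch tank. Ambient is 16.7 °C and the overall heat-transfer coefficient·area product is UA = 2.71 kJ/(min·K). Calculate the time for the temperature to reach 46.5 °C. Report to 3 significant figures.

M c_p dT/dt = −UA(T − T_amb).
τ = M c_p/UA = 809.23 min; T_ss = T_amb = 16.700 °C.
T(t) = T_ss + (T₀ − T_ss)e^(−t/τ); set T = 46.5:
t = −τ ln[(T − T_ss)/(T₀ − T_ss)] = −809.23 · ln(0.47756) = 598.06 min.

598 min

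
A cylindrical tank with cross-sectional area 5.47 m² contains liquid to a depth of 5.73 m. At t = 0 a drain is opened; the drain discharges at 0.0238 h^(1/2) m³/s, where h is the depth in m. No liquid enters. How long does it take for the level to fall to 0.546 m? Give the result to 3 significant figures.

761 s

A dh/dt = −Q_out = −0.0238 √h.
This is separable: 2 d(√h)/dt = −0.0238/A, so √h = √h₀ − (0.0238/(2A)) t.
t = 2A(√h₀ − √h)/0.0238 = 2·5.47·(√5.73 − √0.546)/0.0238
  = 10.940 × (2.3937 − 0.73892) / 0.0238 = 760.66 s.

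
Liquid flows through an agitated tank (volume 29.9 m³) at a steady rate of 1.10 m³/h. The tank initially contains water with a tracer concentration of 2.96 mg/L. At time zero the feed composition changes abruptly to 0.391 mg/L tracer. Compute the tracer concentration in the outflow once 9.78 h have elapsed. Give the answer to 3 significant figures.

2.18 mg/L

Transient balance on the dissolved component: V dC/dt = Q(C_in − C).
Time constant τ = V/Q = 29.9/1.10 = 27.182 h.
Solution: C(t) = C_in + (C₀ − C_in) e^(−t/τ).
C(9.78) = 0.391 + (2.96 − 0.391)·e^(−9.78/27.182) = 0.391 + (2.5690)·0.69782 = 2.1837 mg/L.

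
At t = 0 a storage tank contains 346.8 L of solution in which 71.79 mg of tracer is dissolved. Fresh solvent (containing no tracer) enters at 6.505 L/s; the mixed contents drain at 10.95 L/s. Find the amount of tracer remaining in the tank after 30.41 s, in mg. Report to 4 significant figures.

Let m(t) be the amount of tracer. Volume: V(t) = V₀ + (Q_in − Q_out) t = 346.8 − 4.44500 t; V(30.41) = 211.628 L.
No tracer enters, so dm/dt = −Q_out · (m/V).
Separate: dm/m = −Q_out dt/V(t) ⇒ ln(m/m₀) = −(Q_out/(Q_in−Q_out)) ln(V/V₀).
m = m₀ (V₀/V)^(Q_out/(Q_in−Q_out)) = 71.79 × (346.8/211.628)^(-2.46344) = 21.2637 mg.

21.26 mg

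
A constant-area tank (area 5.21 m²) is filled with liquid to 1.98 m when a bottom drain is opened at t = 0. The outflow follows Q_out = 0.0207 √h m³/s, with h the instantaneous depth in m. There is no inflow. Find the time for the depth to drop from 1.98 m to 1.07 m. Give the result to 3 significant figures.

188 s

Volume balance on the tank: A dh/dt = −0.0207 √h.
∫ h^(−1/2) dh = −(0.0207/A) ∫ dt, giving 2√h = 2√h₀ − (0.0207/A) t.
t = 2A(√h₀ − √h)/0.0207 = 2·5.21·(√1.98 − √1.07)/0.0207
  = 10.420 × (1.4071 − 1.0344) / 0.0207 = 187.62 s.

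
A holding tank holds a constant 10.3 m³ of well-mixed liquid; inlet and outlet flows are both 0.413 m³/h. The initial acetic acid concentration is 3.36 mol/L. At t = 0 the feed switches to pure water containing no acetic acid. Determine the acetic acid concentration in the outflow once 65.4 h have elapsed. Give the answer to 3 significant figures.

Mass balance on the solute (V constant): V dC/dt = Q(C_in − C).
So dC/dt = (C_in − C)/τ with τ = V/Q = 10.3/0.413 = 24.939 h.
This is linear first-order; C(t) = C_in + (C₀ − C_in) e^(−t/τ).
C(65.4) = 0 + (3.36 − 0)·e^(−65.4/24.939) = 0 + (3.3600)·0.072632 = 0.24404 mol/L.

0.244 mol/L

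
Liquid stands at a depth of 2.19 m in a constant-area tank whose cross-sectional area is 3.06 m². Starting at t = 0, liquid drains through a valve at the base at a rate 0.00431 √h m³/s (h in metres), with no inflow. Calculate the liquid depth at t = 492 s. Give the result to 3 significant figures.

1.28 m

Mass balance (ρ constant): A dh/dt = −0.00431 √h.
∫ h^(−1/2) dh = −(0.00431/A) ∫ dt, giving 2√h = 2√h₀ − (0.00431/A) t.
√h = √2.19 − 0.00431·492/(2·3.06) = 1.4799 − 0.34649 = 1.1334.
h = 1.1334² = 1.2845 m.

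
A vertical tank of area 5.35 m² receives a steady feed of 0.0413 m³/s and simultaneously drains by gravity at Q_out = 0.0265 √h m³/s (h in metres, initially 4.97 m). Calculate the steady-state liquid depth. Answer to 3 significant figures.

2.43 m

A dh/dt = Q_in − 0.0265 √h. Steady state requires inflow = outflow:
Q_in = 0.0265 √h_ss ⇒ √h_ss = 0.0413/0.0265 = 1.5585.
h_ss = 1.5585² = 2.4289 m. (Since h₀ = 4.97 m > h_ss, the level will fall toward this value.)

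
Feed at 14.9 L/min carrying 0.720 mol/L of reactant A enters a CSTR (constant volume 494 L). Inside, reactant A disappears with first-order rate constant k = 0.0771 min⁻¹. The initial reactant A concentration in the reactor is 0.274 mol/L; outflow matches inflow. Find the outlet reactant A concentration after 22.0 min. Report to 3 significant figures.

V dC/dt = Q(C_in − C) − k V C.
dC/dt = (Q/V) C_in − (Q/V + k) C; effective rate a = Q/V + k = 0.030162 + 0.0771 = 0.10726 min⁻¹.
C_ss = Q C_in/(Q + kV) = 0.20246 mol/L; C(t) = C_ss + (C₀ − C_ss) e^(−a t).
C(22.0) = 0.20246 + (0.071537)·e^(−0.10726·22.0) = 0.20246 + (0.071537)·0.094443 = 0.20922 mol/L.

0.209 mol/L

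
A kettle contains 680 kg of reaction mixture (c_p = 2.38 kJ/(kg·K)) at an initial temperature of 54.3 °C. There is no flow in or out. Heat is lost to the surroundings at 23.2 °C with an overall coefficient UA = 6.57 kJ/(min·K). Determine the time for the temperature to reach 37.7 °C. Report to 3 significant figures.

Heat balance on the well-mixed liquid: M c_p dT/dt = −UA(T − T_amb).
τ = M c_p/UA = 246.33 min; T_ss = T_amb = 23.200 °C.
T(t) = T_ss + (T₀ − T_ss)e^(−t/τ); set T = 37.7:
t = −τ ln[(T − T_ss)/(T₀ − T_ss)] = −246.33 · ln(0.46624) = 187.97 min.

188 min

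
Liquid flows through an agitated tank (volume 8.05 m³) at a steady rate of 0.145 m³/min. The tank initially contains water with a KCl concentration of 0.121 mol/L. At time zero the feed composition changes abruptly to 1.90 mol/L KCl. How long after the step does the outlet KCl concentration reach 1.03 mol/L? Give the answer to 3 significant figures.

Transient balance on the dissolved component: V dC/dt = Q(C_in − C), so τ = V/Q = 55.517 min.
C(t) = C_in + (C₀ − C_in) e^(−t/τ). Set C = 1.03 and solve for t:
e^(−t/τ) = (C − C_in)/(C₀ − C_in) = (1.03 − 1.90)/(0.121 − 1.90) = 0.48904
t = −τ ln(…) = 55.517 × 0.71531 = 39.712 min.

39.7 min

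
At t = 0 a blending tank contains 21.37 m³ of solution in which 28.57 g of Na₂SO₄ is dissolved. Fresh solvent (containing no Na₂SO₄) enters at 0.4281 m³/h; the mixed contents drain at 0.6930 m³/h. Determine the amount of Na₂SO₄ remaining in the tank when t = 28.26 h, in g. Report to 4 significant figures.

Let m(t) be the amount of Na₂SO₄. Volume: V(t) = V₀ + (Q_in − Q_out) t = 21.37 − 0.264900 t; V(28.26) = 13.8839 m³.
Species balance (pure solvent in): dm/dt = −Q_out · m/V(t).
dm/m = −Q_out dt/(V₀ − 0.264900 t); integrating gives ln(m/m₀) = −(Q_out/(Q_in−Q_out)) ln(V/V₀).
m = m₀ (V₀/V)^(Q_out/(Q_in−Q_out)) = 28.57 × (21.37/13.8839)^(-2.61608) = 9.24567 g.

9.246 g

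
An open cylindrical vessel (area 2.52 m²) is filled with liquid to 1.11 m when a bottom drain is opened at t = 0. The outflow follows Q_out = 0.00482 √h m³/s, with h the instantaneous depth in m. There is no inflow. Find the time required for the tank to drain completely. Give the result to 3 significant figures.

With no inflow, A dh/dt = −0.00482 √h.
∫ h^(−1/2) dh = −(0.00482/A) ∫ dt, giving 2√h = 2√h₀ − (0.00482/A) t.
Tank is empty when √h = 0: t_empty = 2A√h₀/0.00482.
t_empty = 2·2.52·√1.11/0.00482 = 5.0400·1.0536/0.00482 = 1101.7 s.

1100 s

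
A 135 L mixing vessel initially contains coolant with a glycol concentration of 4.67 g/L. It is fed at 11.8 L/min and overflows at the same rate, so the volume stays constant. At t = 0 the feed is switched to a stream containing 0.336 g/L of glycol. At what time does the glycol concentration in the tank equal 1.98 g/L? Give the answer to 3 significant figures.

Species balance: V dC/dt = Q(C_in − C) ⇒ τ = V/Q = 11.441 min.
C(t) = C_in + (C₀ − C_in) e^(−t/τ). Set C = 1.98 and solve for t:
e^(−t/τ) = (C − C_in)/(C₀ − C_in) = (1.98 − 0.336)/(4.67 − 0.336) = 0.37933
t = −τ ln(…) = 11.441 × 0.96936 = 11.090 min.

11.1 min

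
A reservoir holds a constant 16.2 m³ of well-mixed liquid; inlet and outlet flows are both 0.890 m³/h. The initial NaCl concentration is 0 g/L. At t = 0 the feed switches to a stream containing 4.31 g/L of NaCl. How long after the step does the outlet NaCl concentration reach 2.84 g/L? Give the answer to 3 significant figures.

Transient balance on the dissolved component: V dC/dt = Q(C_in − C), so τ = V/Q = 18.202 h.
C(t) = C_in + (C₀ − C_in) e^(−t/τ). Set C = 2.84 and solve for t:
e^(−t/τ) = (C − C_in)/(C₀ − C_in) = (2.84 − 4.31)/(0 − 4.31) = 0.34107
t = −τ ln(…) = 18.202 × 1.0757 = 19.580 h.

19.6 h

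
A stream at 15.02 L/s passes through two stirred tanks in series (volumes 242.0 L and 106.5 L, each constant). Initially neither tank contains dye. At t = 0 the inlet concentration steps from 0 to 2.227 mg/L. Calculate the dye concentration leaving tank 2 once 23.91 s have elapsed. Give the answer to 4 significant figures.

1.385 mg/L

Species balance on tank i: dCᵢ/dt = (Cᵢ₋₁ − Cᵢ)/τᵢ with τᵢ = Vᵢ/Q.
τ₁ = 242.0/15.02 = 16.1119 s; τ₂ = 106.5/15.02 = 7.09055 s.
Solving the cascade with C₁(0)=C₂(0)=0 gives C₂(t) = C_in[1 − (τ₁ e^(−t/τ₁) − τ₂ e^(−t/τ₂))/(τ₁ − τ₂)].
At t = 23.91: e^(−t/τ₁) = 0.226729, e^(−t/τ₂) = 0.0343176.
C₂ = 2.227·[1 − (16.1119·0.226729 − 7.09055·0.0343176)/(9.02130)] = 2.227·0.622040 = 1.38528 mg/L.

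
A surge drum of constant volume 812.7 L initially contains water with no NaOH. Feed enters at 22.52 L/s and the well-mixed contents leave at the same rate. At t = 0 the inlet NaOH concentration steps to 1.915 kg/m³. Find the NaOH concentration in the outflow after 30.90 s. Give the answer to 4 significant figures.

1.102 kg/m³

Species balance on the tank: V dC/dt = Q(C_in − C).
Rewrite as dC/dt + C/τ = C_in/τ, τ = V/Q = 36.0879 s.
Solution: C(t) = C_in + (C₀ − C_in) e^(−t/τ).
C(30.90) = 1.915 + (0 − 1.915)·e^(−30.90/36.0879) = 1.915 + (-1.91500)·0.424755 = 1.10159 kg/m³.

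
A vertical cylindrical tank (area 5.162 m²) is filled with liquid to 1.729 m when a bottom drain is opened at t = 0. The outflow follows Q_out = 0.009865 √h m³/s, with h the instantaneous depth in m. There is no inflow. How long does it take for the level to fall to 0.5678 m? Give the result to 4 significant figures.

587.5 s

With no inflow, A dh/dt = −0.009865 √h.
This is separable: 2 d(√h)/dt = −0.009865/A, so √h = √h₀ − (0.009865/(2A)) t.
t = 2A(√h₀ − √h)/0.009865 = 2·5.162·(√1.729 − √0.5678)/0.009865
  = 10.3240 × (1.31491 − 0.753525) / 0.009865 = 587.510 s.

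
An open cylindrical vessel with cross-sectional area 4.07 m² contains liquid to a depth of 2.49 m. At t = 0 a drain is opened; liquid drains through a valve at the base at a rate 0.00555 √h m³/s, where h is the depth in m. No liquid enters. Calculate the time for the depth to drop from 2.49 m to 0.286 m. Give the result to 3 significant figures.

1530 s

With no inflow, A dh/dt = −0.00555 √h.
Separate and integrate: 2(√h − √h₀) = −(0.00555/A) t.
t = 2A(√h₀ − √h)/0.00555 = 2·4.07·(√2.49 − √0.286)/0.00555
  = 8.1400 × (1.5780 − 0.53479) / 0.00555 = 1530.0 s.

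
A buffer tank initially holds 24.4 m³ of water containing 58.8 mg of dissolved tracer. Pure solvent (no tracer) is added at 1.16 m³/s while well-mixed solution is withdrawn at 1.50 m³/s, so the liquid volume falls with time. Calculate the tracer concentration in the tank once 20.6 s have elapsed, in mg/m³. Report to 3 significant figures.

Total volume: dV/dt = Q_in − Q_out = -0.34000 m³/s, so V(t) = 24.4 − 0.34000 t and V(20.6) = 17.396 m³.
Solute balance: dm/dt = 0 − Q_out C = −Q_out m/V(t).
dm/m = −Q_out dt/(V₀ − 0.34000 t); integrating gives ln(m/m₀) = −(Q_out/(Q_in−Q_out)) ln(V/V₀).
m = m₀ (V₀/V)^(Q_out/(Q_in−Q_out)) = 58.8 × (24.4/17.396)^(-4.4118) = 13.216 mg.
C = m/V = 13.216/17.396 = 0.75973 mg/m³.

0.760 mg/m³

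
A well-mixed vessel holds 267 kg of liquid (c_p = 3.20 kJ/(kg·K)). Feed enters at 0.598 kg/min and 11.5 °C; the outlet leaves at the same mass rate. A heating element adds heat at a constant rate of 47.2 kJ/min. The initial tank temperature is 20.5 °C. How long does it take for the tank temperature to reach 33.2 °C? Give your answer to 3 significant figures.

743 min

Energy balance: M c_p dT/dt = ṁ c_p (T_in − T) + 47.2.
τ = M/ṁ = 446.49 min; T_ss = T_in + Q̇/(ṁ c_p) = 36.166 °C.
T(t) = T_ss + (T₀ − T_ss) e^(−t/τ). Set T = 33.2:
e^(−t/τ) = (33.2 − 36.166)/(20.5 − 36.166) = 0.18930
t = −446.49 · ln(0.18930) = 743.14 min.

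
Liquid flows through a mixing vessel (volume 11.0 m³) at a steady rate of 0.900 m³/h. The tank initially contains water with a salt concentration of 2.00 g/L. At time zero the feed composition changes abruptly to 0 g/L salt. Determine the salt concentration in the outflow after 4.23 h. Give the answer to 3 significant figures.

Species balance on the tank: V dC/dt = Q(C_in − C).
Rewrite as dC/dt + C/τ = C_in/τ, τ = V/Q = 12.222 h.
C approaches C_in exponentially: C(t) = C_in + (C₀ − C_in) e^(−t/τ).
C(4.23) = 0 + (2.00 − 0)·e^(−4.23/12.222) = 0 + (2.0000)·0.70745 = 1.4149 g/L.

1.41 g/L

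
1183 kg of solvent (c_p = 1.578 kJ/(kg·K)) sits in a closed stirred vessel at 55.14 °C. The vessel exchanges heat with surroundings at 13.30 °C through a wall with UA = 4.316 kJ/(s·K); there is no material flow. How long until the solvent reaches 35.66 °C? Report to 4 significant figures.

271.0 s

M c_p dT/dt = −UA(T − T_amb).
τ = M c_p/UA = 432.524 s; T_ss = T_amb = 13.3000 °C.
T(t) = T_ss + (T₀ − T_ss)e^(−t/τ); set T = 35.66:
t = −τ ln[(T − T_ss)/(T₀ − T_ss)] = −432.524 · ln(0.534417) = 271.011 s.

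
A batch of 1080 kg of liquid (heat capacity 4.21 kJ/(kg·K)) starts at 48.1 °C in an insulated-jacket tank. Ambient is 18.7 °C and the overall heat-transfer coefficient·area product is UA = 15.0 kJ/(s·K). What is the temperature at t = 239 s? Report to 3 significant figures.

Lumped-capacitance energy balance: M c_p dT/dt = UA(T_amb − T).
dT/dt = (T_ss − T)/τ with T_ss = T_amb = 18.700 °C, τ = M c_p/UA = 1080·4.21/15.0 = 303.12 s.
This is linear first-order; T(t) = T_ss + (T₀ − T_ss) e^(−t/τ).
T(239) = 18.700 + (29.400)·0.45454 = 32.064 °C.

32.1 °C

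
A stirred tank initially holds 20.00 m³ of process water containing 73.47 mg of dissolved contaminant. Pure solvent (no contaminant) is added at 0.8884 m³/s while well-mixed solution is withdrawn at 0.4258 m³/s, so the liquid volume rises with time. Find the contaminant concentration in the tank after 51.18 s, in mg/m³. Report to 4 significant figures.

0.8197 mg/m³

Let m(t) be the amount of contaminant. Volume: V(t) = V₀ + (Q_in − Q_out) t = 20.00 + 0.462600 t; V(51.18) = 43.6759 m³.
Species balance (pure solvent in): dm/dt = −Q_out · m/V(t).
Separate: dm/m = −Q_out dt/V(t) ⇒ ln(m/m₀) = −(Q_out/(Q_in−Q_out)) ln(V/V₀).
m = m₀ (V₀/V)^(Q_out/(Q_in−Q_out)) = 73.47 × (20.00/43.6759)^(0.920450) = 35.8000 mg.
C = m/V = 35.8000/43.6759 = 0.819674 mg/m³.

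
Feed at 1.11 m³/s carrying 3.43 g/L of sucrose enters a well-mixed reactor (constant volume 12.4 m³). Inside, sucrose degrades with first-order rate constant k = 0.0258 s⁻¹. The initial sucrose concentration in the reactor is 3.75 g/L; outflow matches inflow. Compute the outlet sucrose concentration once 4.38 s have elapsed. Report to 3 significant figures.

Accumulation = in − out − consumed: V dC/dt = Q C_in − Q C − k V C.
dC/dt = (Q/V) C_in − (Q/V + k) C; effective rate a = Q/V + k = 0.089516 + 0.0258 = 0.11532 s⁻¹.
C_ss = Q C_in/(Q + kV) = 2.6626 g/L; C(t) = C_ss + (C₀ − C_ss) e^(−a t).
C(4.38) = 2.6626 + (1.0874)·e^(−0.11532·4.38) = 2.6626 + (1.0874)·0.60345 = 3.3188 g/L.

3.32 g/L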